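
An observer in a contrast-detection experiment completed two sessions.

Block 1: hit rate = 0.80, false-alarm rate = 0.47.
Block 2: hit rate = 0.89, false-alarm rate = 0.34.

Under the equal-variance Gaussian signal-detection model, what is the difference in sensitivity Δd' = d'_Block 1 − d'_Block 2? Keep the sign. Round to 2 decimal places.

Δd' = -0.72

Block 1: z(0.80) = 0.842, z(0.47) = -0.075, d' = 0.917
Block 2: z(0.89) = 1.227, z(0.34) = -0.412, d' = 1.639
Δd' = d'_Block 1 − d'_Block 2 = 0.917 − 1.639 = -0.722
Block 2 has the higher sensitivity.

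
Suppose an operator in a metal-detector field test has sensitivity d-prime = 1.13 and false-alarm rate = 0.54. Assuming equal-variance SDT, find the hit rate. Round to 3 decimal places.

hit rate = 0.891

z(false-alarm rate) = z(0.54) = 0.1004
z(H) = z(FA) + d' = 0.1004 + 1.13 = 1.2304
hit rate = Φ(1.2304) = 0.8907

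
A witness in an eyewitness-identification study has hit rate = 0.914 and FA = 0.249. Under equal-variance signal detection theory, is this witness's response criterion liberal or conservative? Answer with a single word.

liberal

z(H) = 1.366, z(FA) = -0.678
c = −½·(z(H) + z(FA)) = -0.344
c < 0 → liberal criterion (biased toward responding “yes”).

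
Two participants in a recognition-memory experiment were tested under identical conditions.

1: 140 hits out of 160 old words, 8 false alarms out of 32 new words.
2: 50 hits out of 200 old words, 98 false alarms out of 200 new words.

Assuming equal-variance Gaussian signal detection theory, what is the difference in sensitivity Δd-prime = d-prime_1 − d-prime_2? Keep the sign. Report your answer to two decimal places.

1: z(0.8750) = 1.150, z(0.2500) = -0.674, d' = 1.824
2: z(0.2500) = -0.674, z(0.4900) = -0.025, d' = -0.649
Δd' = d'_1 − d'_2 = 1.824 − (-0.649) = 2.473
1 has the higher sensitivity.

Δd-prime = 2.47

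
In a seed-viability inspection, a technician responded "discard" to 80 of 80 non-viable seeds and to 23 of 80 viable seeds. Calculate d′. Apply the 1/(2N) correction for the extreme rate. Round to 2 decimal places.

d′ = 3.06

The hit rate is 80/80 = 1, so apply the 1/(2N) correction: H → 1 − 1/(2·80) = 0.99375.
z(H) = z(0.99375) = 2.498
z(FA) = z(0.28750) = -0.561
d' = 2.498 − (-0.561) = 3.059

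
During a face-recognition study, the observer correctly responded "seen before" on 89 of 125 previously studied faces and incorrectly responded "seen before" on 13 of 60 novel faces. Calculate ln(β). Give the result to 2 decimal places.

ln β = 0.15

H = 89/125 = 0.7120
FA = 13/60 = 0.2167
Φ⁻¹(0.7120) = 0.559, Φ⁻¹(0.2167) = -0.783
ln β = −½·[z(H)² − z(FA)²] = −0.5 × (0.312 − 0.613) = 0.1505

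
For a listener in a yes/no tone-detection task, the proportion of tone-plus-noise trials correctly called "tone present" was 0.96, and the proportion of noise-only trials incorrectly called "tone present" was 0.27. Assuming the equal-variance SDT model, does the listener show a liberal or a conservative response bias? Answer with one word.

liberal

z(H) = 1.751, z(FA) = -0.613
c = −½·(z(H) + z(FA)) = -0.569
c < 0 → liberal criterion (biased toward responding “yes”).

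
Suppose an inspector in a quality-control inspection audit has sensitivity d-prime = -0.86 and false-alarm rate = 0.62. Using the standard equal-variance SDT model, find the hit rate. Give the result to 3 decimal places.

hit rate = 0.290

z(false-alarm rate) = z(0.62) = 0.3055
z(H) = z(FA) + d' = 0.3055 + (-0.86) = -0.5545
hit rate = Φ(-0.5545) = 0.2896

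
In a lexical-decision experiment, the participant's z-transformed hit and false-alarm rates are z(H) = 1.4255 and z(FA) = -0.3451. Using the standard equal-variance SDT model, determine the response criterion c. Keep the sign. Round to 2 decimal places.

c = -0.54

c = −½·[z(H) + z(FA)] = −½·(1.4255 + (-0.3451)) = -0.5402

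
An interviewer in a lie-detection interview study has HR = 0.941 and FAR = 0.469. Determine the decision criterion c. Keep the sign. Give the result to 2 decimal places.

c = -0.74

z(H) = z(0.941) = 1.563
z(FA) = z(0.469) = -0.078
c = −½·[z(H) + z(FA)] = −0.5 × (1.563 + (-0.078)) = -0.7425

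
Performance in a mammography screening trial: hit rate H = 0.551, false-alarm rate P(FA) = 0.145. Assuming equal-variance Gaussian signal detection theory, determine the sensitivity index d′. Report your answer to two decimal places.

z(H) = z(0.551) = 0.128
z(FA) = z(0.145) = -1.058
d' = z(H) − z(FA) = 0.128 − (-1.058) = 1.186

d′ = 1.19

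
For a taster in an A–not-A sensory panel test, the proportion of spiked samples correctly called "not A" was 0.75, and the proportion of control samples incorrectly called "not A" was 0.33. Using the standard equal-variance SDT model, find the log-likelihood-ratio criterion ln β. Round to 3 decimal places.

z(0.75) = 0.6745, z(0.33) = -0.4399
ln β = −½·[z(H)² − z(FA)²] = −0.5 × (0.4550 − 0.1935) = -0.13075

ln β = -0.131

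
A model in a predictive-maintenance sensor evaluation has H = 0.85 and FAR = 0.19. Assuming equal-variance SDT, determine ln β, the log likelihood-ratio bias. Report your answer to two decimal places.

Φ⁻¹(0.85) = 1.036, Φ⁻¹(0.19) = -0.878
ln β = −½·[z(H)² − z(FA)²] = −0.5 × (1.073 − 0.771) = -0.151

ln β = -0.15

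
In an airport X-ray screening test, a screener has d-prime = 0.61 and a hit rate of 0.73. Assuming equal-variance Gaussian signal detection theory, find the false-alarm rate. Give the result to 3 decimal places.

z(hit rate) = z(0.73) = 0.6128
z(FA) = z(H) − d' = 0.6128 − 0.61 = 0.0028
false-alarm rate = Φ(0.0028) = 0.5011

false-alarm rate = 0.501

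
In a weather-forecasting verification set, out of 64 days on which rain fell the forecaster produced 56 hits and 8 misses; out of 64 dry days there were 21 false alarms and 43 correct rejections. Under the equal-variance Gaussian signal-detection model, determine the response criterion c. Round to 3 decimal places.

H = 56/64 = 0.8750
FA = 21/64 = 0.3281
z(H) = z(0.8750) = 1.1503
z(FA) = z(0.3281) = -0.4452
c = −½·[z(H) + z(FA)] = −0.5 × (1.1503 + (-0.4452)) = -0.35255

c = -0.353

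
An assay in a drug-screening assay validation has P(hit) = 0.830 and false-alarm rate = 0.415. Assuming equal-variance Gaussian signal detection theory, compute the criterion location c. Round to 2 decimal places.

c = -0.37

z(H) = z(0.830) = 0.954
z(FA) = z(0.415) = -0.215
c = −½·[z(H) + z(FA)] = −0.5 × (0.954 + (-0.215)) = -0.3695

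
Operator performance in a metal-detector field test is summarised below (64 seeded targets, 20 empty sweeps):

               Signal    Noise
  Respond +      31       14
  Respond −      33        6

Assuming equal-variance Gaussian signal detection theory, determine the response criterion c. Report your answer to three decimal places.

c = -0.243

H = 31/64 = 0.4844
FA = 14/20 = 0.7000
z(H) = -0.0391
z(FA) = 0.5244
c = −½·[z(H) + z(FA)] = −0.5 × (-0.0391 + 0.5244) = -0.24265
c < 0: the operator has a liberal response bias.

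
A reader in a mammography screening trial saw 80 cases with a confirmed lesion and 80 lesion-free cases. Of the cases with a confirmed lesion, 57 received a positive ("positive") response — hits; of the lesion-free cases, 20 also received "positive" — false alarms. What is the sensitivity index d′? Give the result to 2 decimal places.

d′ = 1.24

H = 57/80 = 0.7125
FA = 20/80 = 0.2500
Φ⁻¹(H) = Φ⁻¹(0.7125) = 0.5607
Φ⁻¹(FA) = Φ⁻¹(0.2500) = -0.6745
d' = z(H) − z(FA) = 0.5607 − (-0.6745) = 1.2352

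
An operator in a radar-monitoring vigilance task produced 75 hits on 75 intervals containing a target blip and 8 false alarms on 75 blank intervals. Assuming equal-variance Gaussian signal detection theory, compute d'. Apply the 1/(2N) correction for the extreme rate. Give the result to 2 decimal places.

d' = 3.72

The hit rate is 75/75 = 1, so apply the 1/(2N) correction: H → 1 − 1/(2·75) = 0.99333.
z(H) = z(0.99333) = 2.475
z(FA) = z(0.10667) = -1.244
d' = 2.475 − (-1.244) = 3.719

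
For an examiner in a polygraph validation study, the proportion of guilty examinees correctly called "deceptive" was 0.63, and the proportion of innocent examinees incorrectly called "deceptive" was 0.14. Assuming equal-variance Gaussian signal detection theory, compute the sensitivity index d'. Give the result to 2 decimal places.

d' = 1.41

z(H) = 0.3319
z(FA) = -1.0803
d' = z(H) − z(FA) = 0.3319 − (-1.0803) = 1.4122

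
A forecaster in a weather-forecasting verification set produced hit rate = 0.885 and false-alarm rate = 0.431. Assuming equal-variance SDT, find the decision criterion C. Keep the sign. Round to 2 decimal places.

z(H) = z(0.885) = 1.200
z(FA) = z(0.431) = -0.174
c = −½·[z(H) + z(FA)] = −0.5 × (1.200 + (-0.174)) = -0.513

C = -0.51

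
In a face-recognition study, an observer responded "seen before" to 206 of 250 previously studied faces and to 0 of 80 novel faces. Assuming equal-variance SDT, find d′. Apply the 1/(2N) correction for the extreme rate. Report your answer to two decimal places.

d′ = 3.43

The false-alarm rate is 0/80 = 0, so apply the 1/(2N) correction: FA → 1/(2·80) = 0.00625.
z(H) = z(0.82400) = 0.931
z(FA) = z(0.00625) = -2.498
d' = 0.931 − (-2.498) = 3.429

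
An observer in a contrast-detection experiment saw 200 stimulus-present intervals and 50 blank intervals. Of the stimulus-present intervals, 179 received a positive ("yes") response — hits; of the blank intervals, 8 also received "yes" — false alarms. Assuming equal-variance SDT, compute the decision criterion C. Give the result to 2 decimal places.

C = -0.13

H = 179/200 = 0.8950
FA = 8/50 = 0.1600
Φ⁻¹(H) = Φ⁻¹(0.8950) = 1.2536
Φ⁻¹(FA) = Φ⁻¹(0.1600) = -0.9945
c = −½·[z(H) + z(FA)] = −0.5 × (1.2536 + (-0.9945)) = -0.12955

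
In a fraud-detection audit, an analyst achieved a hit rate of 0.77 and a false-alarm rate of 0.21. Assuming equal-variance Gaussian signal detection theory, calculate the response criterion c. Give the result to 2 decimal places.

Φ⁻¹(H) = 0.7388
Φ⁻¹(FA) = -0.8064
c = −½·[z(H) + z(FA)] = −0.5 × (0.7388 + (-0.8064)) = 0.0338

c = 0.03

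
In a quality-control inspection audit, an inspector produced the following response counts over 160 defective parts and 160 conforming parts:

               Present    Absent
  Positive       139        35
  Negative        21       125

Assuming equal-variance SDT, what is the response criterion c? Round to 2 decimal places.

H = 139/160 = 0.8688
FA = 35/160 = 0.2188
z(H) = 1.121
z(FA) = -0.776
c = −½·[z(H) + z(FA)] = −0.5 × (1.121 + (-0.776)) = -0.1725

c = -0.17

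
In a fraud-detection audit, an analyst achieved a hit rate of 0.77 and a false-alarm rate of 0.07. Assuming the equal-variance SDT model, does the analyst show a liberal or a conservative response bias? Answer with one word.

conservative

z(H) = 0.739, z(FA) = -1.476
c = −½·(z(H) + z(FA)) = 0.3685
c > 0 → conservative criterion (biased toward responding “no”).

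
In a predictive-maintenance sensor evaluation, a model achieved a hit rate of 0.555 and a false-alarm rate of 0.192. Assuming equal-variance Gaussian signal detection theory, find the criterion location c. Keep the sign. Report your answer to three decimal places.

c = 0.366

Φ⁻¹(H) = Φ⁻¹(0.555) = 0.1383
Φ⁻¹(FA) = Φ⁻¹(0.192) = -0.8705
c = −½·[z(H) + z(FA)] = −0.5 × (0.1383 + (-0.8705)) = 0.3661
c > 0: the model has a conservative response bias.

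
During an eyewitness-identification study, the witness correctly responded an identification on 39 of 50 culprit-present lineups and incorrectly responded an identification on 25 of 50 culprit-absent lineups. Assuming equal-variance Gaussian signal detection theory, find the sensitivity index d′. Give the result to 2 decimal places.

d′ = 0.77

H = 39/50 = 0.7800
FA = 25/50 = 0.5000
z(0.7800) = 0.772, z(0.5000) = 0.000
d' = z(H) − z(FA) = 0.772 − 0.000 = 0.772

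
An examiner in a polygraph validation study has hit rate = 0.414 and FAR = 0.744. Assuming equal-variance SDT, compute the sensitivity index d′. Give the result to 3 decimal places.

d′ = -0.873

z(0.414) = -0.2173, z(0.744) = 0.6557
d' = z(H) − z(FA) = -0.2173 − 0.6557 = -0.8730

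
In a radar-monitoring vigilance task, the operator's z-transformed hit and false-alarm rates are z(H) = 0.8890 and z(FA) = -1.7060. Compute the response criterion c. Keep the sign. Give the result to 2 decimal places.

c = −½·[z(H) + z(FA)] = −½·(0.8890 + (-1.7060)) = 0.4085

c = 0.41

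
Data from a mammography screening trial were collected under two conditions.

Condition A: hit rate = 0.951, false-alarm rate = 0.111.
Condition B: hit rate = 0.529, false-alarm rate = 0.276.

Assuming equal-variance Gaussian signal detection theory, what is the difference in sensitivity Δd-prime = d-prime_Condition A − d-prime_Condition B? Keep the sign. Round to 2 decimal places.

Δd-prime = 2.21

Condition A: z(0.951) = 1.655, z(0.111) = -1.221, d' = 2.876
Condition B: z(0.529) = 0.073, z(0.276) = -0.595, d' = 0.668
Δd' = d'_Condition A − d'_Condition B = 2.876 − 0.668 = 2.208
Condition A has the higher sensitivity.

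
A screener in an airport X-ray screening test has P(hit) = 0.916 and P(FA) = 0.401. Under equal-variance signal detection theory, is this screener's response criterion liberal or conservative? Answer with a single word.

z(H) = 1.379, z(FA) = -0.251
c = −½·(z(H) + z(FA)) = -0.564
c < 0 → liberal criterion (biased toward responding “yes”).

liberal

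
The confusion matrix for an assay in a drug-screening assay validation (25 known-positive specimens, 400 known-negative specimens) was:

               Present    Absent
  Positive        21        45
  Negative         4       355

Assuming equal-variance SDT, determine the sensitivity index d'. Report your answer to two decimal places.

d' = 2.21

H = 21/25 = 0.8400
FA = 45/400 = 0.1125
z(H) = z(0.8400) = 0.994
z(FA) = z(0.1125) = -1.213
d' = z(H) − z(FA) = 0.994 − (-1.213) = 2.207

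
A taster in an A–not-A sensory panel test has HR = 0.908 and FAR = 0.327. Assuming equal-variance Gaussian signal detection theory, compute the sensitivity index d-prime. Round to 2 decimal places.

Φ⁻¹(H) = Φ⁻¹(0.908) = 1.3285
Φ⁻¹(FA) = Φ⁻¹(0.327) = -0.4482
d' = z(H) − z(FA) = 1.3285 − (-0.4482) = 1.7767

d-prime = 1.78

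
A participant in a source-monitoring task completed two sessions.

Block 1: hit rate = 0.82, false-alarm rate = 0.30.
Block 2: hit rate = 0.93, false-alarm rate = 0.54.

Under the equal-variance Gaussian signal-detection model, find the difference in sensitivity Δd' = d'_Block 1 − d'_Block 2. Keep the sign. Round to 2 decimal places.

Block 1: z(0.82) = 0.915, z(0.30) = -0.524, d' = 1.439
Block 2: z(0.93) = 1.476, z(0.54) = 0.100, d' = 1.376
Δd' = d'_Block 1 − d'_Block 2 = 1.439 − 1.376 = 0.063
Block 1 has the higher sensitivity.

Δd' = 0.06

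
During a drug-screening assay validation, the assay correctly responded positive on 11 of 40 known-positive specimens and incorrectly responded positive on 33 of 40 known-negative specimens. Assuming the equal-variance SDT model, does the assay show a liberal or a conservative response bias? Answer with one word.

z(H) = -0.598, z(FA) = 0.935
c = −½·(z(H) + z(FA)) = -0.1685
c < 0 → liberal criterion (biased toward responding “yes”).

liberal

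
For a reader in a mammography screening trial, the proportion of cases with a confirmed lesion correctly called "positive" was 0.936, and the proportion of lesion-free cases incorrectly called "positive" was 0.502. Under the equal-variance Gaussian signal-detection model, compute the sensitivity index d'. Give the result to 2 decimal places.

d' = 1.52

z(0.936) = 1.5220, z(0.502) = 0.0050
d' = z(H) − z(FA) = 1.5220 − 0.0050 = 1.5170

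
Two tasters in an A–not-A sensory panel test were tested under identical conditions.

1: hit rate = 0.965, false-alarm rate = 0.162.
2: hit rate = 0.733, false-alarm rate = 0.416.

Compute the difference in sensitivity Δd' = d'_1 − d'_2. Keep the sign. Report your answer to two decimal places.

Δd' = 1.96

1: z(0.965) = 1.812, z(0.162) = -0.986, d' = 2.798
2: z(0.733) = 0.622, z(0.416) = -0.212, d' = 0.834
Δd' = d'_1 − d'_2 = 2.798 − 0.834 = 1.964
1 has the higher sensitivity.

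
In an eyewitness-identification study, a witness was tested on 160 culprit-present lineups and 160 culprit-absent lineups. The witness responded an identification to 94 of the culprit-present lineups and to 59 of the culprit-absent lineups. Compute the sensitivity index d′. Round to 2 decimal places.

H = 94/160 = 0.5875
FA = 59/160 = 0.3688
z(H) = z(0.5875) = 0.221
z(FA) = z(0.3688) = -0.335
d' = z(H) − z(FA) = 0.221 − (-0.335) = 0.556

d′ = 0.56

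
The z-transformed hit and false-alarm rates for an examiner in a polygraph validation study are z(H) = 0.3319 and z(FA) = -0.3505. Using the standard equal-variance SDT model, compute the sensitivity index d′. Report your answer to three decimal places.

d′ = 0.682

d' = z(H) − z(FA) = 0.3319 − (-0.3505) = 0.6824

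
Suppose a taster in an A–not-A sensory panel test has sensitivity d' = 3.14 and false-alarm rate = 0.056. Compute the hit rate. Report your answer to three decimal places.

hit rate = 0.940

z(false-alarm rate) = z(0.056) = -1.5893
z(H) = z(FA) + d' = -1.5893 + 3.14 = 1.5507
hit rate = Φ(1.5507) = 0.9395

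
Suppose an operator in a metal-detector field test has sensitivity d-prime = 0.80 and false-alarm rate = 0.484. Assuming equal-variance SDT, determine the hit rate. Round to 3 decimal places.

hit rate = 0.776

z(false-alarm rate) = z(0.484) = -0.0401
z(H) = z(FA) + d' = -0.0401 + 0.80 = 0.7599
hit rate = Φ(0.7599) = 0.7763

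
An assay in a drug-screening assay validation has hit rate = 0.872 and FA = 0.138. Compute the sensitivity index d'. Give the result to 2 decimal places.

d' = 2.23

z(0.872) = 1.1359, z(0.138) = -1.0893
d' = z(H) − z(FA) = 1.1359 − (-1.0893) = 2.2252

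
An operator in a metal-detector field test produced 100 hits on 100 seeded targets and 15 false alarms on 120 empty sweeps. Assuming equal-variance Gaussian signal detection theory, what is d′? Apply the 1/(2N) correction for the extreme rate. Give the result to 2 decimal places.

d′ = 3.73

The hit rate is 100/100 = 1, so apply the 1/(2N) correction: H → 1 − 1/(2·100) = 0.99500.
z(H) = z(0.99500) = 2.576
z(FA) = z(0.12500) = -1.150
d' = 2.576 − (-1.150) = 3.726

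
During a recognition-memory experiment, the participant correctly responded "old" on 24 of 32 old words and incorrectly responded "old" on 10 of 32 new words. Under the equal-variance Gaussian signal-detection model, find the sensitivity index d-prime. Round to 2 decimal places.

d-prime = 1.16

H = 24/32 = 0.7500
FA = 10/32 = 0.3125
z(H) = z(0.7500) = 0.6745
z(FA) = z(0.3125) = -0.4888
d' = z(H) − z(FA) = 0.6745 − (-0.4888) = 1.1633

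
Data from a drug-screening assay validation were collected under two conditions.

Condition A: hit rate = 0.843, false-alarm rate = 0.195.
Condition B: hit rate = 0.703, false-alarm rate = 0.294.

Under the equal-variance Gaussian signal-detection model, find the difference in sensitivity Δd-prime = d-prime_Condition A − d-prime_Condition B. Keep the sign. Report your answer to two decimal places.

Δd-prime = 0.79

Condition A: z(0.843) = 1.007, z(0.195) = -0.860, d' = 1.867
Condition B: z(0.703) = 0.533, z(0.294) = -0.542, d' = 1.075
Δd' = d'_Condition A − d'_Condition B = 1.867 − 1.075 = 0.792
Condition A has the higher sensitivity.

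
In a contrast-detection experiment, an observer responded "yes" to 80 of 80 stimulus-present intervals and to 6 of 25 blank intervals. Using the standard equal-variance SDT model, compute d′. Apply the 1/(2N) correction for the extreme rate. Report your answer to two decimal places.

The hit rate is 80/80 = 1, so apply the 1/(2N) correction: H → 1 − 1/(2·80) = 0.99375.
z(H) = z(0.99375) = 2.498
z(FA) = z(0.24000) = -0.706
d' = 2.498 − (-0.706) = 3.204

d′ = 3.20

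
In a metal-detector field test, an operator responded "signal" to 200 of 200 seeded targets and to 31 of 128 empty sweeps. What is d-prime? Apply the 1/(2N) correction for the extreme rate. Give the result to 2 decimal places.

The hit rate is 200/200 = 1, so apply the 1/(2N) correction: H → 1 − 1/(2·200) = 0.99750.
z(H) = z(0.99750) = 2.807
z(FA) = z(0.24219) = -0.699
d' = 2.807 − (-0.699) = 3.506

d-prime = 3.51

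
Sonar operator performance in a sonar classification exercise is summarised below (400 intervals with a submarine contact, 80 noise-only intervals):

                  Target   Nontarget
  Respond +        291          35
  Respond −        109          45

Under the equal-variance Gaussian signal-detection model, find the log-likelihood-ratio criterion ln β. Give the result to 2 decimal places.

ln β = -0.17

H = 291/400 = 0.7275
FA = 35/80 = 0.4375
z(H) = z(0.7275) = 0.605
z(FA) = z(0.4375) = -0.157
ln β = −½·[z(H)² − z(FA)²] = −0.5 × (0.366 − 0.025) = -0.1705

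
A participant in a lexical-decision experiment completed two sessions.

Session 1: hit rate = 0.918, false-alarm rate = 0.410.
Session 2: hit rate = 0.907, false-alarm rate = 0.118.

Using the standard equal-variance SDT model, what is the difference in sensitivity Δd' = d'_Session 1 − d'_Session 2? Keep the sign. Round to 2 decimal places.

Session 1: z(0.918) = 1.392, z(0.410) = -0.228, d' = 1.620
Session 2: z(0.907) = 1.323, z(0.118) = -1.185, d' = 2.508
Δd' = d'_Session 1 − d'_Session 2 = 1.620 − 2.508 = -0.888
Session 2 has the higher sensitivity.

Δd' = -0.89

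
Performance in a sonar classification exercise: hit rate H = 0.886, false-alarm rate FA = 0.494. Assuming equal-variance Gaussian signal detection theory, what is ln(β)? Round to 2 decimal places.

ln β = -0.73

Φ⁻¹(H) = Φ⁻¹(0.886) = 1.206
Φ⁻¹(FA) = Φ⁻¹(0.494) = -0.015
ln β = −½·[z(H)² − z(FA)²] = −0.5 × (1.454 − 0.000) = -0.727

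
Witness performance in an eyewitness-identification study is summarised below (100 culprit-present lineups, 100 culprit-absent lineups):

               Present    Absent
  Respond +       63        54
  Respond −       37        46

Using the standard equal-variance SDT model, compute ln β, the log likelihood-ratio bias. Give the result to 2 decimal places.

H = 63/100 = 0.6300
FA = 54/100 = 0.5400
z(H) = z(0.6300) = 0.332
z(FA) = z(0.5400) = 0.100
ln β = −½·[z(H)² − z(FA)²] = −0.5 × (0.110 − 0.010) = -0.050

ln β = -0.05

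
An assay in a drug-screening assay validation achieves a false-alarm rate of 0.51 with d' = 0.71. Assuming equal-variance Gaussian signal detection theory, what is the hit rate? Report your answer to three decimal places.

z(false-alarm rate) = z(0.51) = 0.0251
z(H) = z(FA) + d' = 0.0251 + 0.71 = 0.7351
hit rate = Φ(0.7351) = 0.7689

hit rate = 0.769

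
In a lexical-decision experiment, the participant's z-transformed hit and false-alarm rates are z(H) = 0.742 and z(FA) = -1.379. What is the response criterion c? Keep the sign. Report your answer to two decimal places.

c = 0.32

c = −½·[z(H) + z(FA)] = −½·(0.742 + (-1.379)) = 0.3185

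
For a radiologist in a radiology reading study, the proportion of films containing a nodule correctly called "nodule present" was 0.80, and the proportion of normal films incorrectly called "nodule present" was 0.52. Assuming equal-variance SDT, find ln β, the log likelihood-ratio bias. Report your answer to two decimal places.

ln β = -0.35

z(H) = 0.842
z(FA) = 0.050
ln β = −½·[z(H)² − z(FA)²] = −0.5 × (0.709 − 0.003) = -0.353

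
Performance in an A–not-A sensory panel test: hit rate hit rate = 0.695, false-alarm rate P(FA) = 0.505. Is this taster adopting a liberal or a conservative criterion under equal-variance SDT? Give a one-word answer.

z(H) = 0.510, z(FA) = 0.013
c = −½·(z(H) + z(FA)) = -0.2615
c < 0 → liberal criterion (biased toward responding “yes”).

liberal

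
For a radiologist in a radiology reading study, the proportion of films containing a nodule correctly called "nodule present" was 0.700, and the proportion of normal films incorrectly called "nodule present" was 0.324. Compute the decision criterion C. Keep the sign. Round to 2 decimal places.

Φ⁻¹(H) = Φ⁻¹(0.700) = 0.524
Φ⁻¹(FA) = Φ⁻¹(0.324) = -0.457
c = −½·[z(H) + z(FA)] = −0.5 × (0.524 + (-0.457)) = -0.0335

C = -0.03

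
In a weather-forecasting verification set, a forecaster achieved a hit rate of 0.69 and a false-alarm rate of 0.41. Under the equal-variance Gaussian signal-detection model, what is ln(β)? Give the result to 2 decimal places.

ln β = -0.10

z(H) = z(0.69) = 0.496
z(FA) = z(0.41) = -0.228
ln β = −½·[z(H)² − z(FA)²] = −0.5 × (0.246 − 0.052) = -0.097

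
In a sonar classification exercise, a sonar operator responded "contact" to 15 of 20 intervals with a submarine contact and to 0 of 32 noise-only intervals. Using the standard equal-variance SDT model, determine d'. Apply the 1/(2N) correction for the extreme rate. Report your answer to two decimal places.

d' = 2.83

The false-alarm rate is 0/32 = 0, so apply the 1/(2N) correction: FA → 1/(2·32) = 0.01562.
z(H) = z(0.75000) = 0.674
z(FA) = z(0.01562) = -2.154
d' = 0.674 − (-2.154) = 2.828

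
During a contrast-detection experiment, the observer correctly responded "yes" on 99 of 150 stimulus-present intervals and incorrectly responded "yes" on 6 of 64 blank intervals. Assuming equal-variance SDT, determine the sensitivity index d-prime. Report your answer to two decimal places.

d-prime = 1.73

H = 99/150 = 0.6600
FA = 6/64 = 0.0938
z(H) = 0.412
z(FA) = -1.318
d' = z(H) − z(FA) = 0.412 − (-1.318) = 1.730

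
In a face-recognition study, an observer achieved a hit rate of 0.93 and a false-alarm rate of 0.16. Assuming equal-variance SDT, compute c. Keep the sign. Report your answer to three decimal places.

c = -0.241

Φ⁻¹(H) = 1.4758
Φ⁻¹(FA) = -0.9945
c = −½·[z(H) + z(FA)] = −0.5 × (1.4758 + (-0.9945)) = -0.24065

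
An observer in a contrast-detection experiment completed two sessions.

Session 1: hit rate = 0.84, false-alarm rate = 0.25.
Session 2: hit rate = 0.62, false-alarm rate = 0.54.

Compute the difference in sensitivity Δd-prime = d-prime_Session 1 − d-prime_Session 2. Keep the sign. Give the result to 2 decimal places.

Session 1: z(0.84) = 0.994, z(0.25) = -0.674, d' = 1.668
Session 2: z(0.62) = 0.305, z(0.54) = 0.100, d' = 0.205
Δd' = d'_Session 1 − d'_Session 2 = 1.668 − 0.205 = 1.463
Session 1 has the higher sensitivity.

Δd-prime = 1.46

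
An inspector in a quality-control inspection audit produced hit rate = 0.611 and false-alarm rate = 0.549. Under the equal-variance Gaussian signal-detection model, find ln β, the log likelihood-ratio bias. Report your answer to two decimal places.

ln β = -0.03

z(H) = 0.282
z(FA) = 0.123
ln β = −½·[z(H)² − z(FA)²] = −0.5 × (0.080 − 0.015) = -0.0325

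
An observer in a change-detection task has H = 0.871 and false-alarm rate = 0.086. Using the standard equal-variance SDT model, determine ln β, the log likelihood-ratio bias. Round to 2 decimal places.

z(H) = z(0.871) = 1.131
z(FA) = z(0.086) = -1.366
ln β = −½·[z(H)² − z(FA)²] = −0.5 × (1.279 − 1.866) = 0.2935

ln β = 0.29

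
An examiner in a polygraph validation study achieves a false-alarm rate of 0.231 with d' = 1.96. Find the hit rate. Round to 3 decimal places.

z(false-alarm rate) = z(0.231) = -0.7356
z(H) = z(FA) + d' = -0.7356 + 1.96 = 1.2244
hit rate = Φ(1.2244) = 0.8896

hit rate = 0.890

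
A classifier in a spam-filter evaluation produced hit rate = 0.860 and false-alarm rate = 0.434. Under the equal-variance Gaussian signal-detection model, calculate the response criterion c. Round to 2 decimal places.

Φ⁻¹(H) = Φ⁻¹(0.860) = 1.080
Φ⁻¹(FA) = Φ⁻¹(0.434) = -0.166
c = −½·[z(H) + z(FA)] = −0.5 × (1.080 + (-0.166)) = -0.457

c = -0.46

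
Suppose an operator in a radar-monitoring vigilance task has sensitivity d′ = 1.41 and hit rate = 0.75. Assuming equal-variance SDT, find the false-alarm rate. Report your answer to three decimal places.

false-alarm rate = 0.231

z(hit rate) = z(0.75) = 0.6745
z(FA) = z(H) − d' = 0.6745 − 1.41 = -0.7355
false-alarm rate = Φ(-0.7355) = 0.2310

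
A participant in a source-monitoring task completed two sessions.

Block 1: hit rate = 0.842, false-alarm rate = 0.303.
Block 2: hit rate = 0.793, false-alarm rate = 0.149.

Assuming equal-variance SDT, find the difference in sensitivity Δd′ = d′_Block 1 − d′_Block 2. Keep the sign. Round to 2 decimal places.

Block 1: z(0.842) = 1.003, z(0.303) = -0.516, d' = 1.519
Block 2: z(0.793) = 0.817, z(0.149) = -1.041, d' = 1.858
Δd' = d'_Block 1 − d'_Block 2 = 1.519 − 1.858 = -0.339
Block 2 has the higher sensitivity.

Δd′ = -0.34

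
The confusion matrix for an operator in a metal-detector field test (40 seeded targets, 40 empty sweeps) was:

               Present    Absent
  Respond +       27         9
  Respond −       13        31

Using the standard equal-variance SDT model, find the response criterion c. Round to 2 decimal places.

c = 0.15

H = 27/40 = 0.6750
FA = 9/40 = 0.2250
z(0.6750) = 0.4538, z(0.2250) = -0.7554
c = −½·[z(H) + z(FA)] = −0.5 × (0.4538 + (-0.7554)) = 0.1508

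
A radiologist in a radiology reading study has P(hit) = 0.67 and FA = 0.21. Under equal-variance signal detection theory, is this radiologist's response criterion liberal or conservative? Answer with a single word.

conservative

z(H) = 0.440, z(FA) = -0.806
c = −½·(z(H) + z(FA)) = 0.183
c > 0 → conservative criterion (biased toward responding “no”).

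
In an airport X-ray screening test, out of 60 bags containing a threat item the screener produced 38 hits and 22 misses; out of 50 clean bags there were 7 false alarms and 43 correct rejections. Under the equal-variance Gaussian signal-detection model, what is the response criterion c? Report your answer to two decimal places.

c = 0.37

H = 38/60 = 0.6333
FA = 7/50 = 0.1400
Φ⁻¹(H) = 0.341
Φ⁻¹(FA) = -1.080
c = −½·[z(H) + z(FA)] = −0.5 × (0.341 + (-1.080)) = 0.3695
c > 0: the screener has a conservative response bias.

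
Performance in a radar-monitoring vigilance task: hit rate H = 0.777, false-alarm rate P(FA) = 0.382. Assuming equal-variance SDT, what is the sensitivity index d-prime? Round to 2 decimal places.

d-prime = 1.06

z(H) = 0.762
z(FA) = -0.300
d' = z(H) − z(FA) = 0.762 − (-0.300) = 1.062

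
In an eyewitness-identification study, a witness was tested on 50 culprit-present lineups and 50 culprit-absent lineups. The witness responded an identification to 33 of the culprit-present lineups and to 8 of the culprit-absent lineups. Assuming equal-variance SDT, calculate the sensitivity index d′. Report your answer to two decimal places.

H = 33/50 = 0.6600
FA = 8/50 = 0.1600
z(H) = z(0.6600) = 0.4125
z(FA) = z(0.1600) = -0.9945
d' = z(H) − z(FA) = 0.4125 − (-0.9945) = 1.4070

d′ = 1.41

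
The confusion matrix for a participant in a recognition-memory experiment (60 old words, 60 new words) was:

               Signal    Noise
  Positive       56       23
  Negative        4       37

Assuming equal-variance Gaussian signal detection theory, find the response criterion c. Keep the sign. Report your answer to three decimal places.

H = 56/60 = 0.9333
FA = 23/60 = 0.3833
Φ⁻¹(H) = 1.5008
Φ⁻¹(FA) = -0.2968
c = −½·[z(H) + z(FA)] = −0.5 × (1.5008 + (-0.2968)) = -0.6020

c = -0.602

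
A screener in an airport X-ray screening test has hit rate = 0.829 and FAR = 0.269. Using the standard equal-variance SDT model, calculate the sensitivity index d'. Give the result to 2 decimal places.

d' = 1.57

z(0.829) = 0.950, z(0.269) = -0.616
d' = z(H) − z(FA) = 0.950 − (-0.616) = 1.566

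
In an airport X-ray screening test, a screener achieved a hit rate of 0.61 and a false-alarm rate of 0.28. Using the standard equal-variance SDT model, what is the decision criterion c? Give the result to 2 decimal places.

z(H) = 0.2793
z(FA) = -0.5828
c = −½·[z(H) + z(FA)] = −0.5 × (0.2793 + (-0.5828)) = 0.15175
c > 0: the screener has a conservative response bias.

c = 0.15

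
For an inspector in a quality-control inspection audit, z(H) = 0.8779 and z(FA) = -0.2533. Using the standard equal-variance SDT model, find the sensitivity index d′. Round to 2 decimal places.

d′ = 1.13

d' = z(H) − z(FA) = 0.8779 − (-0.2533) = 1.1312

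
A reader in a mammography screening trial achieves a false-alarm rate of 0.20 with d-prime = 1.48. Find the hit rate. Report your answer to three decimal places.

z(false-alarm rate) = z(0.20) = -0.8416
z(H) = z(FA) + d' = -0.8416 + 1.48 = 0.6384
hit rate = Φ(0.6384) = 0.7384

hit rate = 0.738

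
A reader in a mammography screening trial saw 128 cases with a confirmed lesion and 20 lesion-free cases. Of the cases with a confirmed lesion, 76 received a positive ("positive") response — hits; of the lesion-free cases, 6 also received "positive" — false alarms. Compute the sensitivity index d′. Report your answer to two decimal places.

d′ = 0.76

H = 76/128 = 0.5938
FA = 6/20 = 0.3000
z(0.5938) = 0.2373, z(0.3000) = -0.5244
d' = z(H) − z(FA) = 0.2373 − (-0.5244) = 0.7617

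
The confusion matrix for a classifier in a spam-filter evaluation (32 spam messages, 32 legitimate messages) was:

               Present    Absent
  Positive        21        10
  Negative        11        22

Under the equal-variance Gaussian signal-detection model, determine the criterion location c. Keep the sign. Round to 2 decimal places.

c = 0.04

H = 21/32 = 0.6562
FA = 10/32 = 0.3125
Φ⁻¹(0.6562) = 0.4021, Φ⁻¹(0.3125) = -0.4888
c = −½·[z(H) + z(FA)] = −0.5 × (0.4021 + (-0.4888)) = 0.04335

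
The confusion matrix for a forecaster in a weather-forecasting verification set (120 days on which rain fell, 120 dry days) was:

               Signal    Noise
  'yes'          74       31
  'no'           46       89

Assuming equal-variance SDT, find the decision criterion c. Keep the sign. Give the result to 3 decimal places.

H = 74/120 = 0.6167
FA = 31/120 = 0.2583
z(H) = 0.2968
z(FA) = -0.6486
c = −½·[z(H) + z(FA)] = −0.5 × (0.2968 + (-0.6486)) = 0.1759
c > 0: the forecaster has a conservative response bias.

c = 0.176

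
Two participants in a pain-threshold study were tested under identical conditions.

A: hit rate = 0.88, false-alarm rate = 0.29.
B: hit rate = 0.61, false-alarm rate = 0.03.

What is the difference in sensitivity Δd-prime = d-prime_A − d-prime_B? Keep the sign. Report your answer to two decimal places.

Δd-prime = -0.43

A: z(0.88) = 1.175, z(0.29) = -0.553, d' = 1.728
B: z(0.61) = 0.279, z(0.03) = -1.881, d' = 2.160
Δd' = d'_A − d'_B = 1.728 − 2.160 = -0.432
B has the higher sensitivity.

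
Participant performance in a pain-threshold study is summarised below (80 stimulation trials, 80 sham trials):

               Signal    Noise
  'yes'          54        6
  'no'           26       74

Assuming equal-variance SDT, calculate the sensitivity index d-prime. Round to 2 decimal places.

H = 54/80 = 0.6750
FA = 6/80 = 0.0750
Φ⁻¹(H) = Φ⁻¹(0.6750) = 0.4538
Φ⁻¹(FA) = Φ⁻¹(0.0750) = -1.4395
d' = z(H) − z(FA) = 0.4538 − (-1.4395) = 1.8933

d-prime = 1.89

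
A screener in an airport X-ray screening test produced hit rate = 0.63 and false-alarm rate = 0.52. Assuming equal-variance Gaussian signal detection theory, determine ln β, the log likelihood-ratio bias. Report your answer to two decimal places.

Φ⁻¹(H) = 0.332
Φ⁻¹(FA) = 0.050
ln β = −½·[z(H)² − z(FA)²] = −0.5 × (0.110 − 0.003) = -0.0535

ln β = -0.05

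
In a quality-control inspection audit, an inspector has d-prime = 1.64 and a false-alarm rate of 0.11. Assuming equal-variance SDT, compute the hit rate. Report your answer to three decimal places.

hit rate = 0.660

z(false-alarm rate) = z(0.11) = -1.2265
z(H) = z(FA) + d' = -1.2265 + 1.64 = 0.4135
hit rate = Φ(0.4135) = 0.6604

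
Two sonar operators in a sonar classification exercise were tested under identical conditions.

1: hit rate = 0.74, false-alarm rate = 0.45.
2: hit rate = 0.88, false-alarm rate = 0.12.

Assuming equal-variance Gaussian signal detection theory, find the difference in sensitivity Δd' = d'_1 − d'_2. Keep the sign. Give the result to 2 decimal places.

1: z(0.74) = 0.643, z(0.45) = -0.126, d' = 0.769
2: z(0.88) = 1.175, z(0.12) = -1.175, d' = 2.350
Δd' = d'_1 − d'_2 = 0.769 − 2.350 = -1.581
2 has the higher sensitivity.

Δd' = -1.58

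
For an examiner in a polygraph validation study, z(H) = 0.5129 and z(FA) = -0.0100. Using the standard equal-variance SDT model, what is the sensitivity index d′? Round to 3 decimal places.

d′ = 0.523

d' = z(H) − z(FA) = 0.5129 − (-0.0100) = 0.5229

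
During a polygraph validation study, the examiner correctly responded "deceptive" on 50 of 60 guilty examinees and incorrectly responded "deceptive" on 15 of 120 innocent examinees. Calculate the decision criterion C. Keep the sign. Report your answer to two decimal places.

H = 50/60 = 0.8333
FA = 15/120 = 0.1250
Φ⁻¹(H) = 0.9673
Φ⁻¹(FA) = -1.1503
c = −½·[z(H) + z(FA)] = −0.5 × (0.9673 + (-1.1503)) = 0.0915
c > 0: the examiner has a conservative response bias.

C = 0.09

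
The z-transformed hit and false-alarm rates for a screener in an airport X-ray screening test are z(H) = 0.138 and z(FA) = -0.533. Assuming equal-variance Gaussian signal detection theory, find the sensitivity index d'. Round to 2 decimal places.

d' = z(H) − z(FA) = 0.138 − (-0.533) = 0.671

d' = 0.67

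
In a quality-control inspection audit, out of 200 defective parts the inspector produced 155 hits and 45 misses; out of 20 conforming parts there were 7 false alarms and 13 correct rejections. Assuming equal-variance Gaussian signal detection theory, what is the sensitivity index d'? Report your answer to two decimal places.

H = 155/200 = 0.7750
FA = 7/20 = 0.3500
z(H) = z(0.7750) = 0.7554
z(FA) = z(0.3500) = -0.3853
d' = z(H) − z(FA) = 0.7554 − (-0.3853) = 1.1407

d' = 1.14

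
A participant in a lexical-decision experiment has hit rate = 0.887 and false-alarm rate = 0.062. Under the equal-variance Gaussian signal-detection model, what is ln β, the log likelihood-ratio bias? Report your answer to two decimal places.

ln β = 0.45

Φ⁻¹(0.887) = 1.211, Φ⁻¹(0.062) = -1.538
ln β = −½·[z(H)² − z(FA)²] = −0.5 × (1.467 − 2.365) = 0.449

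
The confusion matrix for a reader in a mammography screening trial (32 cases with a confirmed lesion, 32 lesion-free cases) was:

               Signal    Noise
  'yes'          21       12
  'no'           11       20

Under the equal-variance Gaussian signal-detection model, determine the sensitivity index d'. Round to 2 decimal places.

d' = 0.72

H = 21/32 = 0.6562
FA = 12/32 = 0.3750
Φ⁻¹(H) = Φ⁻¹(0.6562) = 0.4021
Φ⁻¹(FA) = Φ⁻¹(0.3750) = -0.3186
d' = z(H) − z(FA) = 0.4021 − (-0.3186) = 0.7207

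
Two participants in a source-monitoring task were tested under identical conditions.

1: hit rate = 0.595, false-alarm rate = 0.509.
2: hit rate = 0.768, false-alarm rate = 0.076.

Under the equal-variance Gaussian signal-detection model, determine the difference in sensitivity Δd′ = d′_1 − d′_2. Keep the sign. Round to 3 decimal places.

1: z(0.595) = 0.2404, z(0.509) = 0.0226, d' = 0.2178
2: z(0.768) = 0.7323, z(0.076) = -1.4325, d' = 2.1648
Δd' = d'_1 − d'_2 = 0.2178 − 2.1648 = -1.9470
2 has the higher sensitivity.

Δd′ = -1.947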